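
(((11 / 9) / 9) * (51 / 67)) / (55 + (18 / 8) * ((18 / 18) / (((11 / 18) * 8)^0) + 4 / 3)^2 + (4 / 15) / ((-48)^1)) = 55 / 35778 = 0.00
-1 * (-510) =510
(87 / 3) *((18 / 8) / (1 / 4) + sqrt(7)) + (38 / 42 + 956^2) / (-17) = -19099498 / 357 + 29 *sqrt(7) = -53423.27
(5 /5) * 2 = 2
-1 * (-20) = 20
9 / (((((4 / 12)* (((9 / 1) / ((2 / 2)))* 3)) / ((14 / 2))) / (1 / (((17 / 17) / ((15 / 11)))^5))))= 5315625 / 161051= 33.01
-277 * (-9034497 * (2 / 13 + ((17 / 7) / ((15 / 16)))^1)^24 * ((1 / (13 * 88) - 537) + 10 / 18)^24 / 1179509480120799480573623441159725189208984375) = 10628138968960112043098055161367838918018349044073404417830875673823299427690512614412823504939349844676128336810076252390812500326446232008014560428179269279185320573025019531586025752270786876357647844601935710633196572245282876078126529067429 / 466396121040453862189606407105703847999186430942790664018268717665475595736793164354637940371379076871141512700367675323765445526097643480718135833740234375000000000000000000000000000000000000000000000000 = 22787794515208366718330290000000000000000.00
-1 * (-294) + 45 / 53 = 15627 / 53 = 294.85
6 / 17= 0.35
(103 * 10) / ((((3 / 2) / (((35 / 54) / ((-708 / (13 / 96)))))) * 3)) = -234325 / 8258112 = -0.03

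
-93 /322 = -0.29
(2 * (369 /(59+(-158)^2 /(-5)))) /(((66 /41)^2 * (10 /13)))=-895973 /11939796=-0.08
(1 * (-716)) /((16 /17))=-3043 /4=-760.75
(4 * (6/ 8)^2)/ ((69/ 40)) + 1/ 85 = 2573/ 1955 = 1.32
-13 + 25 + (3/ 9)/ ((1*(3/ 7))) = 115/ 9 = 12.78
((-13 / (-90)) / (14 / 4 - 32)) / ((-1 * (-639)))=-13 / 1639035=-0.00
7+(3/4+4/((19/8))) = 717/76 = 9.43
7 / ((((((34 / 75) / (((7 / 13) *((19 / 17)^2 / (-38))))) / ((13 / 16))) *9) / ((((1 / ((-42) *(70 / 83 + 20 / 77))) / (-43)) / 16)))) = -850003 / 1098087100416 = -0.00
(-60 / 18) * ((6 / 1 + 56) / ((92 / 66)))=-3410 / 23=-148.26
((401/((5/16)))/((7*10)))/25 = 3208/4375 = 0.73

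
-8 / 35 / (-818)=4 / 14315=0.00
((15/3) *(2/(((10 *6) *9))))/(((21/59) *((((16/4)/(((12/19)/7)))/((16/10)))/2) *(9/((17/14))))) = 4012/7918155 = 0.00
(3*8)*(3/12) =6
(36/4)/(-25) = -9/25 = -0.36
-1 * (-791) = 791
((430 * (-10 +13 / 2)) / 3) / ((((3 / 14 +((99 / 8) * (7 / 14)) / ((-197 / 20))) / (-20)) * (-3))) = 166031600 / 20547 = 8080.58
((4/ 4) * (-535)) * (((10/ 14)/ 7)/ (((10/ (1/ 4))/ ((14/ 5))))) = -107/ 28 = -3.82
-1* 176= -176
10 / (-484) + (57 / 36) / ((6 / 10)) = 11405 / 4356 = 2.62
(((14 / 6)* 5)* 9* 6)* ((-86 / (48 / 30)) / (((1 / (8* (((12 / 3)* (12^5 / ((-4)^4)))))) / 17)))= -17905406400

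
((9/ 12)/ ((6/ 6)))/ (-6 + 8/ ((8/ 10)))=3/ 16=0.19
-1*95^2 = -9025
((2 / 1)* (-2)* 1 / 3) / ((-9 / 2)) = 8 / 27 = 0.30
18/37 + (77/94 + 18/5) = 85309/17390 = 4.91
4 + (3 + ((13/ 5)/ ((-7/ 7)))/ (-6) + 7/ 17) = 4001/ 510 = 7.85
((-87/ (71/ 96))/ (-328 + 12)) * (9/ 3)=6264/ 5609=1.12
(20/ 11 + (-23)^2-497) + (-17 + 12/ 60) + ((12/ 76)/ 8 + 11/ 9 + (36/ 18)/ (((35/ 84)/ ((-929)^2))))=62338071425/ 15048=4142615.06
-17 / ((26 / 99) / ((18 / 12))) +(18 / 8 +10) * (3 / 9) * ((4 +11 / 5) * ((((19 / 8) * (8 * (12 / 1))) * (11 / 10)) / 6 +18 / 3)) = 2170429 / 1950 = 1113.04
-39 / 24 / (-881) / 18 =13 / 126864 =0.00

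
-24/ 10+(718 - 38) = 3388/ 5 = 677.60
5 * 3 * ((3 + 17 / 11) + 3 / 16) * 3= 212.98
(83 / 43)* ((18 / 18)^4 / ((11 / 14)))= 1162 / 473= 2.46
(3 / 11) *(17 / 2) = 51 / 22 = 2.32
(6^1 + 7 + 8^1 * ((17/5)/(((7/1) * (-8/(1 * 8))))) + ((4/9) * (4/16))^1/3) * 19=164312/945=173.88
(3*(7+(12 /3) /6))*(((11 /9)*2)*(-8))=-449.78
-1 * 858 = -858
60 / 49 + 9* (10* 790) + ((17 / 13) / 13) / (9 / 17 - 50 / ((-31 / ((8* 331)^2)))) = 3509253747318652951 / 49355742780799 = 71101.22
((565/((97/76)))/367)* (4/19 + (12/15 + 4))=215152/35599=6.04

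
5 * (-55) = -275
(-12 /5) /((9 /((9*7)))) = -84 /5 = -16.80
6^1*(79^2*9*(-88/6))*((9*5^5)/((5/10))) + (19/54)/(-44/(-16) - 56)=-1598988199050038/5751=-278036550000.01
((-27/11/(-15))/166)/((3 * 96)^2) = 1/84142080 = 0.00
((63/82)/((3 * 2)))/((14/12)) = 9/82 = 0.11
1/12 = 0.08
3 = 3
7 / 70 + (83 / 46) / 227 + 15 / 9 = 138979 / 78315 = 1.77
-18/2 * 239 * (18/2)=-19359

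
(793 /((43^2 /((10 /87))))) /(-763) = -7930 /122738469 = -0.00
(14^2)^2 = 38416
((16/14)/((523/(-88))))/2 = -352/3661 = -0.10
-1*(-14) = 14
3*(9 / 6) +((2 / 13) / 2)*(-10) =97 / 26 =3.73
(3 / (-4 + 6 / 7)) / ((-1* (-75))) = -7 / 550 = -0.01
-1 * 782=-782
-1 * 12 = -12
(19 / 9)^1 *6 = 38 / 3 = 12.67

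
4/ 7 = 0.57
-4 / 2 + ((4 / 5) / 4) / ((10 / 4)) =-1.92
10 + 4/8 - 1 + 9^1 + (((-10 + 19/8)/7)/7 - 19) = -257/392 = -0.66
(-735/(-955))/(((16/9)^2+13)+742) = 1701/1675643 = 0.00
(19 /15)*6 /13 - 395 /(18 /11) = -281741 /1170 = -240.80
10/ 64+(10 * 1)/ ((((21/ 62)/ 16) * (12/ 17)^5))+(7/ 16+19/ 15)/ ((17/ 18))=37440446249/ 13880160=2697.41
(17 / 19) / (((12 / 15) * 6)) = 85 / 456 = 0.19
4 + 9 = 13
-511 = -511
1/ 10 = 0.10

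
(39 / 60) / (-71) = -13 / 1420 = -0.01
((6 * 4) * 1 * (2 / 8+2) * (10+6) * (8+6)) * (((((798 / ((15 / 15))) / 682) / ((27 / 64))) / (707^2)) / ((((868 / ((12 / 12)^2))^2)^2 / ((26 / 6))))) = 3952 / 7713226096529261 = 0.00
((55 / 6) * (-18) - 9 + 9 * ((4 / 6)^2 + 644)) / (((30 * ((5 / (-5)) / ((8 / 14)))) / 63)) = -33756 / 5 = -6751.20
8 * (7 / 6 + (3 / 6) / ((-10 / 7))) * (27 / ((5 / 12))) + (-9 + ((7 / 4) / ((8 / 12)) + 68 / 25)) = 83941 / 200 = 419.70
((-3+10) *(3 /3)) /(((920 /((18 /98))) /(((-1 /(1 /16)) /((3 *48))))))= -1 /6440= -0.00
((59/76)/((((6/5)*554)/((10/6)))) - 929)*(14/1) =-4928431291/378936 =-13005.97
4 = 4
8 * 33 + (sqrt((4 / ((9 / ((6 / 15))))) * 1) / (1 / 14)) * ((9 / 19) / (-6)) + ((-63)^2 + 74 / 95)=402209 / 95 - 14 * sqrt(10) / 95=4233.31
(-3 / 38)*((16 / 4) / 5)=-6 / 95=-0.06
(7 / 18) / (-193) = -7 / 3474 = -0.00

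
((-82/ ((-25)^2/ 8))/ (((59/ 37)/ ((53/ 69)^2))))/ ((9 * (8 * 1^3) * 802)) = -4261253/ 633602806875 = -0.00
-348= -348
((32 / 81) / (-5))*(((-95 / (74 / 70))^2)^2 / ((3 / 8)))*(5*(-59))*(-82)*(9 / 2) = -75690684409900000000 / 50602347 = -1495793948251.06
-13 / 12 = -1.08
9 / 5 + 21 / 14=33 / 10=3.30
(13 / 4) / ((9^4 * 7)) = 13 / 183708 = 0.00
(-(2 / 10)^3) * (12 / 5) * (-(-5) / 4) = -3 / 125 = -0.02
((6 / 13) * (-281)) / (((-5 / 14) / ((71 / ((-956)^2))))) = 418971 / 14851460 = 0.03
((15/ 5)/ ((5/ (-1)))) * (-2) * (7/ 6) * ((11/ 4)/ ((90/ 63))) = 539/ 200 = 2.70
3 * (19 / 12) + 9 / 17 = 359 / 68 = 5.28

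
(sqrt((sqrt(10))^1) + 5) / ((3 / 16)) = 16 * 10^(1 / 4) / 3 + 80 / 3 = 36.15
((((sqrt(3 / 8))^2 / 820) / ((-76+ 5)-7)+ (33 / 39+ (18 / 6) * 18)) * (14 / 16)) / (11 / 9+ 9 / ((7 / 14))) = 589337217 / 236055040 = 2.50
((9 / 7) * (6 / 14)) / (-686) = -27 / 33614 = -0.00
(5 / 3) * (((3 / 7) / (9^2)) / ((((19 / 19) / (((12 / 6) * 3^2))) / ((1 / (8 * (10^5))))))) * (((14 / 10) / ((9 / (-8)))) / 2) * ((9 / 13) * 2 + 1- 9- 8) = 19 / 10530000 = 0.00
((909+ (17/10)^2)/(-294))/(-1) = 1861/600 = 3.10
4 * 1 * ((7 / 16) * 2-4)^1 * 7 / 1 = -175 / 2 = -87.50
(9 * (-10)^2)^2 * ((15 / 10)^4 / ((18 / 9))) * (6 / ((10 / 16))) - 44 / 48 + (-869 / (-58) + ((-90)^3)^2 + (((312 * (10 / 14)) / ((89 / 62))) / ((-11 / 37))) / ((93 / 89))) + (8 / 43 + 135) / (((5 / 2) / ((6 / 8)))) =3061819396694230847 / 5761140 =531460682554.88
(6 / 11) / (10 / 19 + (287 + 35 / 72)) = 8208 / 4334011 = 0.00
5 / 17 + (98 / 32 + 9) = 3361 / 272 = 12.36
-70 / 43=-1.63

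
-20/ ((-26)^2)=-5/ 169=-0.03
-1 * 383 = -383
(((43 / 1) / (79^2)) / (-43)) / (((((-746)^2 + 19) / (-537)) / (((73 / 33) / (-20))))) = -13067 / 764133685700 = -0.00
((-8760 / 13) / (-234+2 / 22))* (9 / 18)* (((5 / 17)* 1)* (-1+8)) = 1686300 / 568633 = 2.97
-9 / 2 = -4.50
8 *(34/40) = 34/5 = 6.80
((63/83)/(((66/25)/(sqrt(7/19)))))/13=525 * sqrt(133)/451022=0.01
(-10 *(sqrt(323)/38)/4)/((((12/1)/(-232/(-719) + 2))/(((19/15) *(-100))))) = 20875 *sqrt(323)/12942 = 28.99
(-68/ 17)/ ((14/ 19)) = -38/ 7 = -5.43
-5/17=-0.29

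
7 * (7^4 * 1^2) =16807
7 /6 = 1.17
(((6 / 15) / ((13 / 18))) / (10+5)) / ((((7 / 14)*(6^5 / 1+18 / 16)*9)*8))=8 / 60661575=0.00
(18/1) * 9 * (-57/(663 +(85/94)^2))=-81591624/5865493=-13.91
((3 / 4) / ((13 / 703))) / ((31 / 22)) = 28.78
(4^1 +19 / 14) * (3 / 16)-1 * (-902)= 202273 / 224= 903.00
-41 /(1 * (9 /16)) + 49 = -215 /9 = -23.89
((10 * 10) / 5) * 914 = 18280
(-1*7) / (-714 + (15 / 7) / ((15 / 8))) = 49 / 4990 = 0.01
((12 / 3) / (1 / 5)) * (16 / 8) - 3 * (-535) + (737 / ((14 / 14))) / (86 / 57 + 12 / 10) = 1479985 / 772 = 1917.08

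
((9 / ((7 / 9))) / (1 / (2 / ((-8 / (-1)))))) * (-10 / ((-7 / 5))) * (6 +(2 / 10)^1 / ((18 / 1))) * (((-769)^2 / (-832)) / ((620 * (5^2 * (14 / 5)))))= -2879336709 / 1415464960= -2.03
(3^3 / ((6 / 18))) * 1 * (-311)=-25191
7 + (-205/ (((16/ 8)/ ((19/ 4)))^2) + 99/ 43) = -3156615/ 2752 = -1147.03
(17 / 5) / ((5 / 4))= 68 / 25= 2.72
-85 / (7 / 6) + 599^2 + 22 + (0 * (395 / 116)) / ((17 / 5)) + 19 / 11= 27623894 / 77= 358751.87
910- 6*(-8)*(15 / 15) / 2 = 934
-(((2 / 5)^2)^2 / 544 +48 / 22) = -510011 / 233750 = -2.18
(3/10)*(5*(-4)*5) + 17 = -13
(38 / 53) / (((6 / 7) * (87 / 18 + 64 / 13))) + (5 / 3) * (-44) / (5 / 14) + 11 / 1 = -23503765 / 120999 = -194.25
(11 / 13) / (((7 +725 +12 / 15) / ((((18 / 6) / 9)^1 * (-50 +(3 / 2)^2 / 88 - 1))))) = -0.02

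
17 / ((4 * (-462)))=-17 / 1848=-0.01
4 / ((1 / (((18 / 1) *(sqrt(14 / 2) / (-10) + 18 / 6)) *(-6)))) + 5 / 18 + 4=-23251 / 18 + 216 *sqrt(7) / 5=-1177.43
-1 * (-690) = 690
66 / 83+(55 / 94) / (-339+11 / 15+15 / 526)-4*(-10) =465152341 / 11402623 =40.79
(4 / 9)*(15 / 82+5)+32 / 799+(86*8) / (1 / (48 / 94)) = 353.66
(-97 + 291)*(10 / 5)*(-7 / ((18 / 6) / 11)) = -29876 / 3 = -9958.67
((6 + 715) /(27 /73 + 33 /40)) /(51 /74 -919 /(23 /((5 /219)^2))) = 57285491929680 /63451073789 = 902.83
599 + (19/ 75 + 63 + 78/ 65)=49759/ 75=663.45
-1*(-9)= 9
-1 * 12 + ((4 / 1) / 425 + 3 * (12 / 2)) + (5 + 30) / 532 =196229 / 32300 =6.08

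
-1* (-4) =4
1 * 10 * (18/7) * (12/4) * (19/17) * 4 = 41040/119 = 344.87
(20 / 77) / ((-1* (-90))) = 2 / 693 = 0.00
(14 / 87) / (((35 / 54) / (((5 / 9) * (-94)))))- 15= -811 / 29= -27.97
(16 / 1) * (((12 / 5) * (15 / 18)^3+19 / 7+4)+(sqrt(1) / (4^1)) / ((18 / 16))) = 8392 / 63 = 133.21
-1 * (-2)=2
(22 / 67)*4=88 / 67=1.31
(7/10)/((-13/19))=-133/130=-1.02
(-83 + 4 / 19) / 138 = -1573 / 2622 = -0.60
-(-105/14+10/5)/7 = 11/14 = 0.79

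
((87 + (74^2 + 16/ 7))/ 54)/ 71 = 38957/ 26838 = 1.45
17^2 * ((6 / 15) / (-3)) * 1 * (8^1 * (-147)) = 226576 / 5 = 45315.20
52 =52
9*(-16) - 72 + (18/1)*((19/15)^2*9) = 43.92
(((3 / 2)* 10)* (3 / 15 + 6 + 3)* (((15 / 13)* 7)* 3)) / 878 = 21735 / 5707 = 3.81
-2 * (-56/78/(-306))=-28/5967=-0.00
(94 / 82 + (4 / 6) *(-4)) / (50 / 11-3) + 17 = 1970 / 123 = 16.02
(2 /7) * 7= 2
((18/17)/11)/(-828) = -1/8602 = -0.00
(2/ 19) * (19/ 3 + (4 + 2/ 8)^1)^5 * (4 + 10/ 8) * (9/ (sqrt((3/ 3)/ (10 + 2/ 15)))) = 2102164.74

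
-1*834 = -834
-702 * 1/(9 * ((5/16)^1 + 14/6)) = -3744/127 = -29.48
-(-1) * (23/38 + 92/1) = 3519/38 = 92.61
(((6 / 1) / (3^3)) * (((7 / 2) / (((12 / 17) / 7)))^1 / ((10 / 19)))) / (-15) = -0.98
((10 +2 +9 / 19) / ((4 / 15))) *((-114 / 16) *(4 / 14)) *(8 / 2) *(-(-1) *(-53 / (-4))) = -565245 / 112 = -5046.83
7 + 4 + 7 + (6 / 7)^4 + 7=61321 / 2401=25.54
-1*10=-10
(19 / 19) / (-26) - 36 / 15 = -317 / 130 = -2.44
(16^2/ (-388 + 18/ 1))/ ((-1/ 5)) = 128/ 37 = 3.46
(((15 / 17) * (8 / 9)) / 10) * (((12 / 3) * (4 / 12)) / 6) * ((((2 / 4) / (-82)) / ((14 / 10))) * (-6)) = 20 / 43911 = 0.00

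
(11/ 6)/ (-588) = -11/ 3528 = -0.00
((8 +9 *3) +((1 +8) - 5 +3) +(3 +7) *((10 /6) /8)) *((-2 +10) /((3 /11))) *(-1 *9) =-11638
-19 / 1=-19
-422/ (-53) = 422/ 53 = 7.96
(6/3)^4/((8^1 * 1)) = 2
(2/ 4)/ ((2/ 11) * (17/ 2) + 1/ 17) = 187/ 600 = 0.31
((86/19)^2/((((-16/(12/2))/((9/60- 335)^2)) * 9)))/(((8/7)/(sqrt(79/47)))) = -580491077887 * sqrt(3713)/325766400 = -108580.47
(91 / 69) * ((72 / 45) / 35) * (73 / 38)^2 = 138554 / 622725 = 0.22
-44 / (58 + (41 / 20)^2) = -17600 / 24881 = -0.71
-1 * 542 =-542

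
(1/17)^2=1/289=0.00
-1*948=-948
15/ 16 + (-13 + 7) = -81/ 16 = -5.06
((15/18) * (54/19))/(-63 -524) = -45/11153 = -0.00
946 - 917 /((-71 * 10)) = 672577 /710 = 947.29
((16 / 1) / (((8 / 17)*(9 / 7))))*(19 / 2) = 2261 / 9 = 251.22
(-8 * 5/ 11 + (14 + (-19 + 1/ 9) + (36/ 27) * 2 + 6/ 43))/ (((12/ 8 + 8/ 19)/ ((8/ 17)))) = -7401184/ 5282937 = -1.40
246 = 246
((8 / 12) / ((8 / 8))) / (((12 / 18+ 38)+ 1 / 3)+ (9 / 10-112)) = -0.01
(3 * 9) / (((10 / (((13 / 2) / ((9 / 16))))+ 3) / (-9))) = -4212 / 67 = -62.87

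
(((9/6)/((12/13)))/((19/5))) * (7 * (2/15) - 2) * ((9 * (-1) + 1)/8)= 26/57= 0.46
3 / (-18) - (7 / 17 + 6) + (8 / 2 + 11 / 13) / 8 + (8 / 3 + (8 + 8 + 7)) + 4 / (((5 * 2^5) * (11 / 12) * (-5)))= 9572573 / 486200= 19.69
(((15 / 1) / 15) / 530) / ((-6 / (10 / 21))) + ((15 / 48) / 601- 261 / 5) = -8380082629 / 160539120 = -52.20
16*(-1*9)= -144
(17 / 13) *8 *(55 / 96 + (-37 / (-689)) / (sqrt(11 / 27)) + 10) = 111.49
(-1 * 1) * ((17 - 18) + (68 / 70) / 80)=1383 / 1400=0.99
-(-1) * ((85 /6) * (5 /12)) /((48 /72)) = 8.85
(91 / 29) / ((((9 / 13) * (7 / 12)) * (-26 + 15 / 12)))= -2704 / 8613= -0.31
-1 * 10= -10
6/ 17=0.35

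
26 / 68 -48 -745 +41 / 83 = -2235373 / 2822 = -792.12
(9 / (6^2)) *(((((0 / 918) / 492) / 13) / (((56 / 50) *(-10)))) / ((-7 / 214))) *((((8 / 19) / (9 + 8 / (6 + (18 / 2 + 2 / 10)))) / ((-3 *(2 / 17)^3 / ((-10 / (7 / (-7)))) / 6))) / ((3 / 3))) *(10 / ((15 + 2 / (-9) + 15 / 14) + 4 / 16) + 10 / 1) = 0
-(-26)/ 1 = 26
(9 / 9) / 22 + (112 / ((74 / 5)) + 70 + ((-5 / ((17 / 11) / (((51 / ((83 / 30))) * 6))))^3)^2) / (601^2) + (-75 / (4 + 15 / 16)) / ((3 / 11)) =44135717170691940627808763865727 / 7593972051359579203714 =5811940954.25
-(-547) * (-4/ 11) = -2188/ 11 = -198.91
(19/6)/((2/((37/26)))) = 703/312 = 2.25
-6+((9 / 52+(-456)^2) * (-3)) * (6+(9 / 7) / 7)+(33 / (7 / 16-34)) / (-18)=-15834103648463 / 4104828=-3857434.14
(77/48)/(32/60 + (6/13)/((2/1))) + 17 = 19.10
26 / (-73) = -26 / 73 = -0.36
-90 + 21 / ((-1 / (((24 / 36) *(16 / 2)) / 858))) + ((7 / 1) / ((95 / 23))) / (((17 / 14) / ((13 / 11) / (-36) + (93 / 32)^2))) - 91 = -180261956327 / 1064194560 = -169.39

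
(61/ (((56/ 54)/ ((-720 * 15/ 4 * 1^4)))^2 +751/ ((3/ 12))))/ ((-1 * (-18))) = 36905625/ 32714114018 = 0.00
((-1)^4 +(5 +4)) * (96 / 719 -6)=-42180 / 719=-58.66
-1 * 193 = -193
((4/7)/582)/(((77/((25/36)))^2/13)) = 8125/7826137704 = 0.00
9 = 9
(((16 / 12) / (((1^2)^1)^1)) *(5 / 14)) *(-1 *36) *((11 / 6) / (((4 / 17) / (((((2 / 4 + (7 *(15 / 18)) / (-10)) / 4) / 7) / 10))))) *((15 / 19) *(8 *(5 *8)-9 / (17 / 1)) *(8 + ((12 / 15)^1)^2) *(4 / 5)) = 1613007 / 23275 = 69.30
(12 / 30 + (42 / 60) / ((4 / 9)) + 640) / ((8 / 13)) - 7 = 331587 / 320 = 1036.21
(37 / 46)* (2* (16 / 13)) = 592 / 299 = 1.98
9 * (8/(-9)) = -8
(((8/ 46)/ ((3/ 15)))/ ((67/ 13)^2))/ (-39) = -260/ 309741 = -0.00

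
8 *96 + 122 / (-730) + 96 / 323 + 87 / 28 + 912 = 5556467101 / 3301060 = 1683.24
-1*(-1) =1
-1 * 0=0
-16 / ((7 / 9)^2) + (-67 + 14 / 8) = -17973 / 196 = -91.70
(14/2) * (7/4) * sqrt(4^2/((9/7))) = 49 * sqrt(7)/3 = 43.21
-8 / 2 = -4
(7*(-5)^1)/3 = -35/3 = -11.67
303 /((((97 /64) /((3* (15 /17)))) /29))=15346.61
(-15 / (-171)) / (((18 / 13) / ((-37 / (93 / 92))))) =-110630 / 47709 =-2.32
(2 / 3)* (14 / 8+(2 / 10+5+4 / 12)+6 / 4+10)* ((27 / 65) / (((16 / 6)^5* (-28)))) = -117369 / 85196800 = -0.00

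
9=9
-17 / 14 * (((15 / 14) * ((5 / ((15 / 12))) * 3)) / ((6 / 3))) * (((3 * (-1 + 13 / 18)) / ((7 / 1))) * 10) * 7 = 6375 / 98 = 65.05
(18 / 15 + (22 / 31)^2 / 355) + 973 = 66470737 / 68231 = 974.20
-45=-45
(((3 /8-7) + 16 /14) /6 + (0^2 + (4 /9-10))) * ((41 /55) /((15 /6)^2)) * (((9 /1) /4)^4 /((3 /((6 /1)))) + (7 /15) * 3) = -14581512773 /221760000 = -65.75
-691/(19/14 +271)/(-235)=9674/896055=0.01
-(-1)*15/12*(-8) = -10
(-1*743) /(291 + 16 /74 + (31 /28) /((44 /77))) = -439856 /173547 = -2.53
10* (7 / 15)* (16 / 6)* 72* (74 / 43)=66304 / 43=1541.95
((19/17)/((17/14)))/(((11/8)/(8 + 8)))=34048/3179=10.71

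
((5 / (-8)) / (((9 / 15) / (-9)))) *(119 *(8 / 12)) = 2975 / 4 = 743.75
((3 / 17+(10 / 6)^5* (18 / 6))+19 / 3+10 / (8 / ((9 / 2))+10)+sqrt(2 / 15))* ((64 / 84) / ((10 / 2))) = 16* sqrt(30) / 1575+53642912 / 7663005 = 7.06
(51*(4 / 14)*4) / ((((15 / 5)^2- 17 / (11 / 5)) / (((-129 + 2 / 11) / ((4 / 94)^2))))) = -159637803 / 49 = -3257914.35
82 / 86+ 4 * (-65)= -11139 / 43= -259.05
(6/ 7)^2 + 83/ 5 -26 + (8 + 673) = 164722/ 245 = 672.33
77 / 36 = 2.14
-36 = -36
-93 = -93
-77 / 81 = -0.95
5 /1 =5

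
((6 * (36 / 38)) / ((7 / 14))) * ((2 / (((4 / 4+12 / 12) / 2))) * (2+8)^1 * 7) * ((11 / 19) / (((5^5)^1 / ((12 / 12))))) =66528 / 225625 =0.29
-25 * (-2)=50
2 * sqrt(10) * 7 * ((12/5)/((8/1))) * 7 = 147 * sqrt(10)/5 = 92.97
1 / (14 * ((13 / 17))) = 0.09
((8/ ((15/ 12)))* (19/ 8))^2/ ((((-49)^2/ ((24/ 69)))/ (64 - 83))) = -877952/ 1380575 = -0.64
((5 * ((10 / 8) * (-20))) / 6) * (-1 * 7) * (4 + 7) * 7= 67375 / 6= 11229.17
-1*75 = -75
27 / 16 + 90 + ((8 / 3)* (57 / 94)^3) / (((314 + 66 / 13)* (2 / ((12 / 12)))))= 157945354623 / 1722631216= 91.69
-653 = -653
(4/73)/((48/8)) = 2/219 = 0.01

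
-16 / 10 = -8 / 5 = -1.60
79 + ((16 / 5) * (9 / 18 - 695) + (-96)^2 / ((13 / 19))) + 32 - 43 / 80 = 2362381 / 208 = 11357.60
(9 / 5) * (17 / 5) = 153 / 25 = 6.12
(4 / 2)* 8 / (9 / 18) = 32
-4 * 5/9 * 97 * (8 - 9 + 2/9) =13580/81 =167.65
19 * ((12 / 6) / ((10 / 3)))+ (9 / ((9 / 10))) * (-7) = -293 / 5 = -58.60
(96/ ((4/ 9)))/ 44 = 54/ 11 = 4.91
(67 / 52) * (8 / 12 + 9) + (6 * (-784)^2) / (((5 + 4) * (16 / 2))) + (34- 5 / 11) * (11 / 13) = 2665633 / 52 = 51262.17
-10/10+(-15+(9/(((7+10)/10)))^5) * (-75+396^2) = 922201682389588/1419857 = 649503212.22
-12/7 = -1.71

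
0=0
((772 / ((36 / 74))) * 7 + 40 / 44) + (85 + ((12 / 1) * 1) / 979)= 8966509 / 801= 11194.14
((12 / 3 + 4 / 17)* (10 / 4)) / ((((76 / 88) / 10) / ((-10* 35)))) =-13860000 / 323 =-42910.22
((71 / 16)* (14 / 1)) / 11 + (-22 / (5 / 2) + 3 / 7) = -8389 / 3080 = -2.72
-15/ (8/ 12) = -45/ 2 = -22.50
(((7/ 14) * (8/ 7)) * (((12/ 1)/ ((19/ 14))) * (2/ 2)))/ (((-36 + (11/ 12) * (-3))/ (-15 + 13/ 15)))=27136/ 14725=1.84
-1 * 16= -16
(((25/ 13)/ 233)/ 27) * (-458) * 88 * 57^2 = -363743600/ 9087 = -40029.01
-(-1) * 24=24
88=88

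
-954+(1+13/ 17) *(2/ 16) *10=-32361/ 34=-951.79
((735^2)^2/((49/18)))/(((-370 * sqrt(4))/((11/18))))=-13103157375/148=-88534847.13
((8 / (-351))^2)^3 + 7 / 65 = 0.11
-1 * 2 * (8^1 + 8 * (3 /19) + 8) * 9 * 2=-11808 /19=-621.47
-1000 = -1000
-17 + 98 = 81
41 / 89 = 0.46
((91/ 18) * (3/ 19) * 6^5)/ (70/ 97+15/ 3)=3813264/ 3515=1084.85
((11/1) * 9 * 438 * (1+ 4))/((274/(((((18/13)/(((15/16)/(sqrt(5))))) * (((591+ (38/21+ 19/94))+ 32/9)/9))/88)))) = 515799166 * sqrt(5)/585949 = 1968.37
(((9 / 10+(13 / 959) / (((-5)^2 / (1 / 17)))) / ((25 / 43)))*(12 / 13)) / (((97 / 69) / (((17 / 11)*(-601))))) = -7849440506322 / 8313930625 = -944.13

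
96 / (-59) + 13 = 671 / 59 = 11.37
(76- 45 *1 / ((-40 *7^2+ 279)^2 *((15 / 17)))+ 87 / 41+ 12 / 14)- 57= 21.98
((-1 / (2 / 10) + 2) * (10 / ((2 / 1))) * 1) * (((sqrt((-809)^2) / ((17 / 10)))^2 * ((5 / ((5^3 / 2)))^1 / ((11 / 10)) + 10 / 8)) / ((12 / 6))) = -14284047825 / 6358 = -2246625.96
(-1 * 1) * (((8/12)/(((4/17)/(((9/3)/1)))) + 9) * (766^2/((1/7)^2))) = -503143270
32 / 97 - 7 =-647 / 97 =-6.67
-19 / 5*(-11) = 209 / 5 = 41.80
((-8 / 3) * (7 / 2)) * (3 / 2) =-14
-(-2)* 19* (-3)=-114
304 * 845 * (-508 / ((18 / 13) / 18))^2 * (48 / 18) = 89626081392640 / 3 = 29875360464213.33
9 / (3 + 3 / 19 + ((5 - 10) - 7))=-57 / 56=-1.02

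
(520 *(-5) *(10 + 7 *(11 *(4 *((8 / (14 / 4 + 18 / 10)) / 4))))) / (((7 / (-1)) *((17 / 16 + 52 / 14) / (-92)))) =-5120793600 / 5671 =-902978.95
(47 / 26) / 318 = 47 / 8268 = 0.01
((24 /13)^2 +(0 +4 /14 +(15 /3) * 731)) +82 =4425241 /1183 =3740.69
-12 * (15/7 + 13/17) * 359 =-1490568/119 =-12525.78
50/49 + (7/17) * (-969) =-19501/49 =-397.98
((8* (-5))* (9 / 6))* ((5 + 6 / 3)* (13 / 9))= -1820 / 3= -606.67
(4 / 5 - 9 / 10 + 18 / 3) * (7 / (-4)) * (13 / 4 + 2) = -8673 / 160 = -54.21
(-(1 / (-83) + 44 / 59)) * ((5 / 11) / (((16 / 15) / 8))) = -269475 / 107734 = -2.50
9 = 9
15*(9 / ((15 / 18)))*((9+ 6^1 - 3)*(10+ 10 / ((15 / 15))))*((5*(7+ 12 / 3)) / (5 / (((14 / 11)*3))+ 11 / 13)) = 106142400 / 107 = 991985.05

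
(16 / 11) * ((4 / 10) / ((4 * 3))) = 8 / 165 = 0.05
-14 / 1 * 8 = -112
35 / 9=3.89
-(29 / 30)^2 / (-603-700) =841 / 1172700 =0.00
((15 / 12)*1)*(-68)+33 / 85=-7192 / 85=-84.61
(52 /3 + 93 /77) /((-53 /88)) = -34264 /1113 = -30.79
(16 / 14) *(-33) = -264 / 7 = -37.71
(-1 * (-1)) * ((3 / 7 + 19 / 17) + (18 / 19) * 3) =9922 / 2261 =4.39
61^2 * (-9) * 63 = -2109807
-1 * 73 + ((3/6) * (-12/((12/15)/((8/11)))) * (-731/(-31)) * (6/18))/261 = -6511693/89001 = -73.16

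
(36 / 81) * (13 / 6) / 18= 13 / 243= 0.05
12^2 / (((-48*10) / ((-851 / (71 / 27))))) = 68931 / 710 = 97.09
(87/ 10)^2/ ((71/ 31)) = 234639/ 7100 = 33.05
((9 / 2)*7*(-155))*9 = -87885 / 2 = -43942.50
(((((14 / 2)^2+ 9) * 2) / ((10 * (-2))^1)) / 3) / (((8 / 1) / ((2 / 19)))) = -29 / 1140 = -0.03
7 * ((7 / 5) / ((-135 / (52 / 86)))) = -1274 / 29025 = -0.04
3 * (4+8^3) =1548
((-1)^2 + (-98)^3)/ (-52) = 941191/ 52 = 18099.83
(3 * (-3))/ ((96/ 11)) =-33/ 32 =-1.03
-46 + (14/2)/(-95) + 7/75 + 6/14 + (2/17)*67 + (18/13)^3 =-13045019821/372556275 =-35.01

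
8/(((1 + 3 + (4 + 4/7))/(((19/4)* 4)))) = 266/15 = 17.73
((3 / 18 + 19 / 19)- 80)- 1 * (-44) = -209 / 6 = -34.83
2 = 2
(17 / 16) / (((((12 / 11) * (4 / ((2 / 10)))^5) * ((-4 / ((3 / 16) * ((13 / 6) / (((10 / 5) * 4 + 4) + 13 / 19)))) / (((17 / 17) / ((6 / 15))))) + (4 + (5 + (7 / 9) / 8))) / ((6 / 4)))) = -0.00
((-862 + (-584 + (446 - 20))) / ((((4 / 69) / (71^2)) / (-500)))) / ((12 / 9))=33261148125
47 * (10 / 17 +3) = 2867 / 17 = 168.65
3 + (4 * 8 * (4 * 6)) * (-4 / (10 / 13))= -19953 / 5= -3990.60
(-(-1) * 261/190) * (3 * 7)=5481/190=28.85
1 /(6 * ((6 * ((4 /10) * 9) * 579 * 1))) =5 /375192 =0.00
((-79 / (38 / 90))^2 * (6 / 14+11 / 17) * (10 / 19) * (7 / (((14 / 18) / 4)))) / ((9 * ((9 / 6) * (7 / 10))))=431377920000 / 5713547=75500.90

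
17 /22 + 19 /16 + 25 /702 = 123295 /61776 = 2.00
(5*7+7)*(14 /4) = 147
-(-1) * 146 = 146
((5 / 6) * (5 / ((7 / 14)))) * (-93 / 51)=-15.20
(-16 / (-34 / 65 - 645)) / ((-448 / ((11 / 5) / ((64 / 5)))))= -715 / 75190528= -0.00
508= 508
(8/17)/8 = 1/17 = 0.06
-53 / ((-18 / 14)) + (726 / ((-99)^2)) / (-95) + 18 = 151903 / 2565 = 59.22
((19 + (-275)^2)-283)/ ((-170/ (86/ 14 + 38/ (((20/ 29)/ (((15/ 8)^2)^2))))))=-174679620973/ 573440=-304617.08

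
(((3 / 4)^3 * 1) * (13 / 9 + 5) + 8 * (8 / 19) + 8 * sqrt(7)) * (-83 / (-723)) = 3.13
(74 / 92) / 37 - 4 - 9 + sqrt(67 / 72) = -597 / 46 + sqrt(134) / 12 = -12.01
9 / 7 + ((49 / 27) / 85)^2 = 47420032 / 36869175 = 1.29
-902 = -902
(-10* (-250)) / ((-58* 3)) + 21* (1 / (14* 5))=-12239 / 870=-14.07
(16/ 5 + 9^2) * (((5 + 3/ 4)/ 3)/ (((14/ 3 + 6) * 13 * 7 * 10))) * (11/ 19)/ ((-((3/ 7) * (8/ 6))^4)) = -36533959/ 404684800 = -0.09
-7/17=-0.41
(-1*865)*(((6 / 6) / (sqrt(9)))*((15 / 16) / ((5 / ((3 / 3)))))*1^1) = -54.06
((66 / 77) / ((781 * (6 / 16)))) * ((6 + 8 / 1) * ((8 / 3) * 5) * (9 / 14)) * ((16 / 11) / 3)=10240 / 60137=0.17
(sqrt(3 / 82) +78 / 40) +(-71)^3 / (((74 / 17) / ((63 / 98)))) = -136895907 / 2590 +sqrt(246) / 82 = -52855.37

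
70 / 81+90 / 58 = 5675 / 2349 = 2.42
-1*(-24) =24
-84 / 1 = -84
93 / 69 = 31 / 23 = 1.35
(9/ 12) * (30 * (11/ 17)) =495/ 34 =14.56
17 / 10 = 1.70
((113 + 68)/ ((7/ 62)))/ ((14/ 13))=72943/ 49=1488.63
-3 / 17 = -0.18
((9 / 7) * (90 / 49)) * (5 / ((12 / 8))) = 2700 / 343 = 7.87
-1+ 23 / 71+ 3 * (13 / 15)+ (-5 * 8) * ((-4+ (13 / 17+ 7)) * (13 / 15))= -2328047 / 18105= -128.59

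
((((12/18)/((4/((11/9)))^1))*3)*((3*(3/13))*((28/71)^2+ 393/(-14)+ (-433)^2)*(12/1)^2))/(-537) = -1746343968468/82112849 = -21267.61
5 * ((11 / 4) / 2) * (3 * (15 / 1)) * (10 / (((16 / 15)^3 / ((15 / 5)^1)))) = 125296875 / 16384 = 7647.51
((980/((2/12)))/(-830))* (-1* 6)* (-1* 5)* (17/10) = -29988/83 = -361.30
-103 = -103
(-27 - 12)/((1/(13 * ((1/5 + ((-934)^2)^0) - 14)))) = 32448/5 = 6489.60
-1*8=-8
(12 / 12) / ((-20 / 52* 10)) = -13 / 50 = -0.26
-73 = -73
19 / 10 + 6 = 79 / 10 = 7.90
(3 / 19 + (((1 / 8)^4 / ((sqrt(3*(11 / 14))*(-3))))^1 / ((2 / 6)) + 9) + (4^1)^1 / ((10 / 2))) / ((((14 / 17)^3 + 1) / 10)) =9295396 / 145483- 24565*sqrt(462) / 517490688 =63.89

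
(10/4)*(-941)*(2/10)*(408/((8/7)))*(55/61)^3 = -55891518375/453962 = -123119.38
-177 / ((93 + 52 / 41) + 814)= -2419 / 12413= -0.19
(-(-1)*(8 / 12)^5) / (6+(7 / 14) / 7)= 448 / 20655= 0.02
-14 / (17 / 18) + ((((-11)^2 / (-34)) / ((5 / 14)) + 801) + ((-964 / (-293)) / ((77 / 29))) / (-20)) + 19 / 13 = 3877155400 / 4985981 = 777.61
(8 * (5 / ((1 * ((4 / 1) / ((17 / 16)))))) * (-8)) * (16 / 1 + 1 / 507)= -1360.17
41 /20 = 2.05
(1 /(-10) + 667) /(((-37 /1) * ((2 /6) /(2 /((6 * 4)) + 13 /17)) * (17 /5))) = -1153737 /85544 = -13.49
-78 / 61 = -1.28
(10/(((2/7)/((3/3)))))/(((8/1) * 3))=35/24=1.46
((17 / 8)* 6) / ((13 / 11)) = 561 / 52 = 10.79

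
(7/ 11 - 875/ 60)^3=-6239666321/ 2299968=-2712.94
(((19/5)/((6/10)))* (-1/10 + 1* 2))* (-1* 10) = -361/3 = -120.33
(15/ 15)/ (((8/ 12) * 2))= 3/ 4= 0.75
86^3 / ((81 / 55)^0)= 636056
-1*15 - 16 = -31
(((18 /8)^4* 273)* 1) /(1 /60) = 26867295 /64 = 419801.48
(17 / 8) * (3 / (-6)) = -17 / 16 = -1.06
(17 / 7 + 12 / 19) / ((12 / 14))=407 / 114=3.57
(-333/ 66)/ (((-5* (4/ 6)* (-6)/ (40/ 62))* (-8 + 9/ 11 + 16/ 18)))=999/ 38626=0.03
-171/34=-5.03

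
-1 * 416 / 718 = -208 / 359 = -0.58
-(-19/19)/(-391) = -1/391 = -0.00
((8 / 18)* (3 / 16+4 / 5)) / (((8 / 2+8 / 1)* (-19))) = -79 / 41040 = -0.00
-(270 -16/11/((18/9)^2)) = -2966/11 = -269.64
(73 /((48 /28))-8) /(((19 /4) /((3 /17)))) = 415 /323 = 1.28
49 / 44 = 1.11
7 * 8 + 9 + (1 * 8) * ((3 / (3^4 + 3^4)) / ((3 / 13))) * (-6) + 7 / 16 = 26605 / 432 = 61.59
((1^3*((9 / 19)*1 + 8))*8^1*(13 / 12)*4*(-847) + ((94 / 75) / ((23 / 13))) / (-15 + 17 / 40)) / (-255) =105649293256 / 108277675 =975.73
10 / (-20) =-1 / 2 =-0.50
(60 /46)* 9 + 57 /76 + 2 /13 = 15121 /1196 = 12.64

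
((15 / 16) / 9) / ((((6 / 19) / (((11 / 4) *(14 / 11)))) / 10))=3325 / 288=11.55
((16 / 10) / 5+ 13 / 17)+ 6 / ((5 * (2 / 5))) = 1736 / 425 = 4.08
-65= -65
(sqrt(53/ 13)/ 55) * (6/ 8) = 3 * sqrt(689)/ 2860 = 0.03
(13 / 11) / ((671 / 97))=1261 / 7381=0.17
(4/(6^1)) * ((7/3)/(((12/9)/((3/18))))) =7/36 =0.19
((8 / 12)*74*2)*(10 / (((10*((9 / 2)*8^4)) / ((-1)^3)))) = -37 / 6912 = -0.01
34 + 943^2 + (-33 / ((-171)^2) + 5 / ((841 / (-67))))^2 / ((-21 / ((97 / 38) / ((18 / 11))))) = 889282.99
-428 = -428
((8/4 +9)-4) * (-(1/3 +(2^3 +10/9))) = -595/9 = -66.11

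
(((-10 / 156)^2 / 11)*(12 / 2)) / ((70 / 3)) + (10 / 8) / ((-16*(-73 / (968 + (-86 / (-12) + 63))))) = 405324925 / 364780416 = 1.11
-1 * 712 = -712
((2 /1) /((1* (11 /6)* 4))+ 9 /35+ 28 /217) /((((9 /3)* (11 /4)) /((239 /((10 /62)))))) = 7517984 /63525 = 118.35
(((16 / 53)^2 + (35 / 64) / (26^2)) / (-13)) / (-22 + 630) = -11173899 / 960561864704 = -0.00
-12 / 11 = -1.09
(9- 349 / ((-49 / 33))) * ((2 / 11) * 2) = 47832 / 539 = 88.74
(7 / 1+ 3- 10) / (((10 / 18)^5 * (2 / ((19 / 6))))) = 0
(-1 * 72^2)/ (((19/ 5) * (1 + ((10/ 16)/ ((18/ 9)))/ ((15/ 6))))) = -23040/ 19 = -1212.63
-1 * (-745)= 745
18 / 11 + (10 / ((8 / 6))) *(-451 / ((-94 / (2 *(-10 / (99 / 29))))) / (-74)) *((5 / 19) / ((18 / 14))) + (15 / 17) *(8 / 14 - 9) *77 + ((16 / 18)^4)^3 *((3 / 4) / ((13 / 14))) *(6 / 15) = -43128829713932517370997 / 75618315798152869170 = -570.35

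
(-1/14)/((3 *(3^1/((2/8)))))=-1/504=-0.00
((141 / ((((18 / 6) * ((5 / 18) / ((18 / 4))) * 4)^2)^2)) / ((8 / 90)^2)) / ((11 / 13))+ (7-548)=78295257193 / 1126400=69509.28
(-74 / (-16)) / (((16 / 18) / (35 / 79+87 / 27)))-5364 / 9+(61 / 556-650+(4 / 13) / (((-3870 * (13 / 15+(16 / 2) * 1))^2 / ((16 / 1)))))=-1649675742018110515 / 1344676839446304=-1226.82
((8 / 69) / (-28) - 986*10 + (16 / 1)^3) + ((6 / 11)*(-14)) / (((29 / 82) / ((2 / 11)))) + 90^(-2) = -26394548556851 / 4576086900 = -5767.93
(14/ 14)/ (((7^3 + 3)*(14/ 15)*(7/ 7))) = 15/ 4844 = 0.00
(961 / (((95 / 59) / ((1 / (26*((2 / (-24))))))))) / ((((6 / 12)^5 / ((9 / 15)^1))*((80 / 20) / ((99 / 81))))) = -9979024 / 6175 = -1616.04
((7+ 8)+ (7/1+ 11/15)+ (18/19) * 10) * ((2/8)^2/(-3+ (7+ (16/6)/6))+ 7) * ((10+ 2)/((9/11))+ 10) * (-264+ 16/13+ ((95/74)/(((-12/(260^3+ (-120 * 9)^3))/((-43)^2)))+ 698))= 7304626440415006197589/5335200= 1369138259187098.18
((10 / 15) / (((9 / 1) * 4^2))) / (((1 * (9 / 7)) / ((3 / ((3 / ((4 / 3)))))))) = 7 / 1458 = 0.00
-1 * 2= -2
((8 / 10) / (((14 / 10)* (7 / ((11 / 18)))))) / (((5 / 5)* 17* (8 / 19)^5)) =27237089 / 122830848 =0.22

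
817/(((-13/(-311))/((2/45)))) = 508174/585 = 868.67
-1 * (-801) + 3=804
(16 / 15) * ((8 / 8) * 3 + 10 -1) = 64 / 5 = 12.80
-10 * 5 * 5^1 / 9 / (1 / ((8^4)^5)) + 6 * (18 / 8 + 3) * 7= -576460752303423484031 / 18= -32025597350190193557.28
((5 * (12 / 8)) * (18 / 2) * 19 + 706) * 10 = 19885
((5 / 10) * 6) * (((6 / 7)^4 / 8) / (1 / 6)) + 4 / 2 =7718 / 2401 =3.21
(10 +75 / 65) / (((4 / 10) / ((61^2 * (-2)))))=-2697725 / 13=-207517.31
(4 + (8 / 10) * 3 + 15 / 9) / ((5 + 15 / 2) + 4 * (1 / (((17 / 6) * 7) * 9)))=28798 / 44705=0.64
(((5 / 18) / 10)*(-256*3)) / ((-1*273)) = 64 / 819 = 0.08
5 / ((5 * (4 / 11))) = 11 / 4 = 2.75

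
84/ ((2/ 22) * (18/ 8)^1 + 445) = 3696/ 19589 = 0.19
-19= -19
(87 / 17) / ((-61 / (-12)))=1044 / 1037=1.01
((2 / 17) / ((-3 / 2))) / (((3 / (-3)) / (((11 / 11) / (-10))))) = -2 / 255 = -0.01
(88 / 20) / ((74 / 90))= 5.35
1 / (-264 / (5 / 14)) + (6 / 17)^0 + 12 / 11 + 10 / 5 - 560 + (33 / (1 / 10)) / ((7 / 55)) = 7528555 / 3696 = 2036.95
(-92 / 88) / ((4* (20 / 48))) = -69 / 110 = -0.63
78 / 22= 39 / 11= 3.55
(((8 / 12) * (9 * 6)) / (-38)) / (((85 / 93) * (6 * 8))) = -279 / 12920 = -0.02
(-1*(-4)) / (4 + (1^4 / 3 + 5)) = 3 / 7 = 0.43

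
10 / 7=1.43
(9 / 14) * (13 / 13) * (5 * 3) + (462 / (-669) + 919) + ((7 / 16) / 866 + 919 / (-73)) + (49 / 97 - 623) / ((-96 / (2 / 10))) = 2105887647926743 / 2297347177440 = 916.66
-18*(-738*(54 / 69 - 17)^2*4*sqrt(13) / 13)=7392758544*sqrt(13) / 6877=3875958.99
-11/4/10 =-11/40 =-0.28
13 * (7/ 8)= 91/ 8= 11.38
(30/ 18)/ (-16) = -5/ 48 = -0.10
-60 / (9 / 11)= -220 / 3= -73.33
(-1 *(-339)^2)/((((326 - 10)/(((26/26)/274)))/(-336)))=4826682/10823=445.97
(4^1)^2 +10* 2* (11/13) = 428/13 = 32.92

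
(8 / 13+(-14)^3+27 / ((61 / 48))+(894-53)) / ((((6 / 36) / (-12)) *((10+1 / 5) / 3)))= 537027480 / 13481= 39835.88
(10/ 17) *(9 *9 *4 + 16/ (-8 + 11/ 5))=5480/ 29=188.97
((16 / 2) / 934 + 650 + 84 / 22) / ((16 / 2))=81.73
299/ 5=59.80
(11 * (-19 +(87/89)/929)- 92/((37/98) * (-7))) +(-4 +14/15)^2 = -113416557248/688319325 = -164.77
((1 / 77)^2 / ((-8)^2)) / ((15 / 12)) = 1 / 474320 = 0.00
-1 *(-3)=3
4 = 4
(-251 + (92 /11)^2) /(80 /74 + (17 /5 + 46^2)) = -4052795 /47466969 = -0.09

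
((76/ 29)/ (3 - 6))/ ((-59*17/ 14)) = 1064/ 87261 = 0.01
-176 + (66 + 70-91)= -131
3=3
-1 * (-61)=61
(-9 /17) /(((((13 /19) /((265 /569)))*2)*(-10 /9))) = 81567 /502996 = 0.16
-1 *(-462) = 462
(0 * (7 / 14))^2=0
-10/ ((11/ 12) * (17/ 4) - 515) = 480/ 24533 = 0.02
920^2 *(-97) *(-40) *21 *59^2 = 240066023232000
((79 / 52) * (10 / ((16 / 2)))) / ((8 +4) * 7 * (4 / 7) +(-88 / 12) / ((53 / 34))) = 62805 / 1431872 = 0.04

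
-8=-8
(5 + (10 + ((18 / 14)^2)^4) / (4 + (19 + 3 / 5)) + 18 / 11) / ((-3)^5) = -55196206019 / 1818298942614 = -0.03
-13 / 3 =-4.33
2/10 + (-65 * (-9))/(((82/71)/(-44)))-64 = -4581929/205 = -22350.87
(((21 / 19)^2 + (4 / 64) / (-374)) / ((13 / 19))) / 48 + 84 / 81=685912751 / 638516736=1.07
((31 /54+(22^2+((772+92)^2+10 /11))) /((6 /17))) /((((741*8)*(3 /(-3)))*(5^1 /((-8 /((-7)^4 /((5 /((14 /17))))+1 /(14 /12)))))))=897619263023 /622751006592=1.44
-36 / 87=-12 / 29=-0.41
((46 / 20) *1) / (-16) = -23 / 160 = -0.14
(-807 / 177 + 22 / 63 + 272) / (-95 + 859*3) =995375 / 9225594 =0.11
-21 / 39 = -7 / 13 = -0.54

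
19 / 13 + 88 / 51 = 2113 / 663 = 3.19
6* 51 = 306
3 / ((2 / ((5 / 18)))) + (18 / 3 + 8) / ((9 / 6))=39 / 4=9.75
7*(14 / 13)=98 / 13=7.54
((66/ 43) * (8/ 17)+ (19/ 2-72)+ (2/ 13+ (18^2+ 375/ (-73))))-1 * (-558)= 1131093787/ 1387438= 815.24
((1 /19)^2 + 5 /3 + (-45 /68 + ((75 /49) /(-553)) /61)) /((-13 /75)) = -5.81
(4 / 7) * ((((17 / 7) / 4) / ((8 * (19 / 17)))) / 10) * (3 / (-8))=-867 / 595840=-0.00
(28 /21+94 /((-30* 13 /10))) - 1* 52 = -53.08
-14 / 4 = -7 / 2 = -3.50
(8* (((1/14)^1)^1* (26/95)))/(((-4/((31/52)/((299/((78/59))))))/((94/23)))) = -8742/20755315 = -0.00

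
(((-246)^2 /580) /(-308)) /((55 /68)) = -0.42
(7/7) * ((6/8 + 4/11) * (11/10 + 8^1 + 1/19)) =85211/8360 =10.19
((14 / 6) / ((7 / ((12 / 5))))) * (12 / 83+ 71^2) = 334732 / 83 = 4032.92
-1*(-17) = 17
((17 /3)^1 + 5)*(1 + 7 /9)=512 /27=18.96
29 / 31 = 0.94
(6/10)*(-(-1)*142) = 426/5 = 85.20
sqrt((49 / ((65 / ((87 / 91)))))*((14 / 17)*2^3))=28*sqrt(7395) / 1105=2.18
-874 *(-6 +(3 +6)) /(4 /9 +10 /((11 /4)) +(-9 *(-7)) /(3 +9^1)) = -1038312 /3695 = -281.00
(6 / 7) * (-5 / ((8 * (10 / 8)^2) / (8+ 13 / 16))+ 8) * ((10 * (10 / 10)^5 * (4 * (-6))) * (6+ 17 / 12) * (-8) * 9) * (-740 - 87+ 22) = -395726040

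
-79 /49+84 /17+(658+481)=951560 /833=1142.33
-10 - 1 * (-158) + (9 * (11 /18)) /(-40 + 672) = 148.01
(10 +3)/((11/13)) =169/11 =15.36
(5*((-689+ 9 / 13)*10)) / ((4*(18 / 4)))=-223700 / 117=-1911.97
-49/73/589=-49/42997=-0.00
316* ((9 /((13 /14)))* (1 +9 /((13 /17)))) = 6609456 /169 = 39109.21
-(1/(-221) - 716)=158237/221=716.00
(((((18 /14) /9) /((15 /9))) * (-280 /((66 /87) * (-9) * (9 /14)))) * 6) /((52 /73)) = 59276 /1287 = 46.06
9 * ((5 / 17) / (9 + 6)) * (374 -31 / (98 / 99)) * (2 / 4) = 100749 / 3332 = 30.24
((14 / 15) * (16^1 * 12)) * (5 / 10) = 448 / 5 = 89.60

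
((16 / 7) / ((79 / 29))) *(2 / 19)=928 / 10507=0.09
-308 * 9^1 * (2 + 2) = -11088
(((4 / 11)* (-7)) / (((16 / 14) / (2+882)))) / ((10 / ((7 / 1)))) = -75803 / 55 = -1378.24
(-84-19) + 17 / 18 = -1837 / 18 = -102.06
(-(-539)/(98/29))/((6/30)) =1595/2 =797.50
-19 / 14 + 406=5665 / 14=404.64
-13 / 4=-3.25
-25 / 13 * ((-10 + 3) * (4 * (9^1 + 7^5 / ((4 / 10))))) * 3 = 88255650 / 13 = 6788896.15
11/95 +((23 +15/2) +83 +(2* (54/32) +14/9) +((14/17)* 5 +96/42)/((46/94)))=131.63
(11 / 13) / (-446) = -11 / 5798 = -0.00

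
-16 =-16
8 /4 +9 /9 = 3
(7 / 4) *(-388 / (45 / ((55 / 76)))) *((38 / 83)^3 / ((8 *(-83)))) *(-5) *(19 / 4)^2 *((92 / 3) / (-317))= 111937268135 / 6499132311024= 0.02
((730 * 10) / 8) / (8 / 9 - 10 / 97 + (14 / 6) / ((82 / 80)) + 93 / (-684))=496448910 / 1592039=311.83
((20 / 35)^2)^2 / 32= 8 / 2401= 0.00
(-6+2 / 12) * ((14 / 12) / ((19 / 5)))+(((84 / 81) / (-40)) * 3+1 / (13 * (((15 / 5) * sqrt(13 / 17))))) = -6391 / 3420+sqrt(221) / 507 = -1.84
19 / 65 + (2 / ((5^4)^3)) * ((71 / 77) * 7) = 10205079971 / 34912109375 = 0.29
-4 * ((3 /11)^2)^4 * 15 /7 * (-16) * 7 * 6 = 37791360 /214358881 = 0.18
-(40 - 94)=54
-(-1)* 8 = 8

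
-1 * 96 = -96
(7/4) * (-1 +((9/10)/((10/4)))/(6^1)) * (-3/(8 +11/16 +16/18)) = 2538/4925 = 0.52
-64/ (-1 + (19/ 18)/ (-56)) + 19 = 81.82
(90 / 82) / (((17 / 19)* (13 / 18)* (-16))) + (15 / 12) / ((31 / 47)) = 4020125 / 2247128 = 1.79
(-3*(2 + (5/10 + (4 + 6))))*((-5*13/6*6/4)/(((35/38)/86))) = 796575/14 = 56898.21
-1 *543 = -543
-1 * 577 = -577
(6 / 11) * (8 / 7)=48 / 77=0.62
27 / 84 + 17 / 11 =575 / 308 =1.87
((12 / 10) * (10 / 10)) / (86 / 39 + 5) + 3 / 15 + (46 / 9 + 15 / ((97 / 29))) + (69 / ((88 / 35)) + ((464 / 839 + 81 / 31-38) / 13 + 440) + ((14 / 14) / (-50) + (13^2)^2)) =5298374345913699751 / 182477890366200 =29035.71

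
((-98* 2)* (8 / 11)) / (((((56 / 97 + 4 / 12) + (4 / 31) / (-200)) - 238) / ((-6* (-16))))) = 9699379200 / 168047693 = 57.72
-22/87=-0.25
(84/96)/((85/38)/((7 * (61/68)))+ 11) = 56791/737064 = 0.08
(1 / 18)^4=1 / 104976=0.00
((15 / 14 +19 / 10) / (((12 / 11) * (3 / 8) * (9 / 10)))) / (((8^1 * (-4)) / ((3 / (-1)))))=143 / 189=0.76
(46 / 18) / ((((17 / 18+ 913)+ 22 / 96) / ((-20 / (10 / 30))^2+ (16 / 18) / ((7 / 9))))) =9276544 / 921487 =10.07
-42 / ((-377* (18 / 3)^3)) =7 / 13572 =0.00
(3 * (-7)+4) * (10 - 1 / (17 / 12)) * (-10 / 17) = 1580 / 17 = 92.94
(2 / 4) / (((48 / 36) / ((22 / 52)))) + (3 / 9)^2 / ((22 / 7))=3995 / 20592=0.19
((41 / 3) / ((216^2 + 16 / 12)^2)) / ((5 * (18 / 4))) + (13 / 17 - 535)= -1334520031801463 / 2498000499960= -534.24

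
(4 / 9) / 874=2 / 3933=0.00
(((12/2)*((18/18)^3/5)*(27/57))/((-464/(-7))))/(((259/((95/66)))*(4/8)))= 9/94424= 0.00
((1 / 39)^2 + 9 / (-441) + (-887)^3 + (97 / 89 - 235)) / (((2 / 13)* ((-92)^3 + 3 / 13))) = 4628990673867073 / 794630622618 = 5825.34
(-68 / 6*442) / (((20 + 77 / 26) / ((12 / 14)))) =-781456 / 4179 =-187.00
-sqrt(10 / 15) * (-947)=773.22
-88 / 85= -1.04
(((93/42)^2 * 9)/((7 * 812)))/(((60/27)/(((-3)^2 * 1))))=700569/22281280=0.03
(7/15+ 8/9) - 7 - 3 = -389/45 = -8.64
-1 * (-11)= 11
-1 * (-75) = 75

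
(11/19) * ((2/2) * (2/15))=22/285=0.08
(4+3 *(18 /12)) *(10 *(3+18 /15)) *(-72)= -25704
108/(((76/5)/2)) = 270/19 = 14.21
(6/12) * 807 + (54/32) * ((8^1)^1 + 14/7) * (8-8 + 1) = 420.38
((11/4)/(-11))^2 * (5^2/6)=25/96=0.26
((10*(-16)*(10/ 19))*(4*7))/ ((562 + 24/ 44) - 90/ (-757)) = -186524800/ 44510407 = -4.19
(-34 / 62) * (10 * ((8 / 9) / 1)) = -1360 / 279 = -4.87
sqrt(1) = 1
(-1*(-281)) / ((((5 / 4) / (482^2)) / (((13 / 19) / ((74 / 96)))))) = 162946477824 / 3515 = 46357461.69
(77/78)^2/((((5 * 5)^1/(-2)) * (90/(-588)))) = 290521/570375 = 0.51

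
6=6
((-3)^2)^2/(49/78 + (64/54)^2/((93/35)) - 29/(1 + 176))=8424048438/103272623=81.57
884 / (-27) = -884 / 27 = -32.74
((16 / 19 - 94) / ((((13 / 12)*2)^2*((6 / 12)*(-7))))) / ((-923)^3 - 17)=-31860 / 4418587572217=-0.00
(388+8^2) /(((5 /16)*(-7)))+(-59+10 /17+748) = 287361 /595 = 482.96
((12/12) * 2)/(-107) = -2/107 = -0.02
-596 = -596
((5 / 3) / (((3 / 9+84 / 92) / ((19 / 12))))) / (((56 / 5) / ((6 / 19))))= 575 / 9632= 0.06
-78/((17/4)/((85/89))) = -17.53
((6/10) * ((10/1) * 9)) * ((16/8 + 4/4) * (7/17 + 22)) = 61722/17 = 3630.71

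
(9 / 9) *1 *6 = 6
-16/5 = -3.20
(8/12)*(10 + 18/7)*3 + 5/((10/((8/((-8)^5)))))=1441785/57344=25.14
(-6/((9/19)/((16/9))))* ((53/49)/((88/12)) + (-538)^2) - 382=-94859879710/14553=-6518235.40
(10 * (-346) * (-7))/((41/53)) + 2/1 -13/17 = 31310.02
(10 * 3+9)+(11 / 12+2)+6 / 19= 42.23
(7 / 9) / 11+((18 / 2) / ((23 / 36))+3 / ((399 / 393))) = 5182382 / 302841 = 17.11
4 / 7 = 0.57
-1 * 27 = -27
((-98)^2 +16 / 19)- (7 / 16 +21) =9583.40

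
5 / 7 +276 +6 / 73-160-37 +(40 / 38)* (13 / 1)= 907604 / 9709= 93.48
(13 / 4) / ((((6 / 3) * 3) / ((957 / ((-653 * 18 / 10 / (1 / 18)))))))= -20735 / 846288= -0.02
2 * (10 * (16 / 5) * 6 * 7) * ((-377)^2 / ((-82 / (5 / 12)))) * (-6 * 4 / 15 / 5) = 127347584 / 205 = 621207.73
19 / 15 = 1.27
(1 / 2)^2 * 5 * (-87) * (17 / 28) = -7395 / 112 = -66.03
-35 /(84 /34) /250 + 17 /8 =1241 /600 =2.07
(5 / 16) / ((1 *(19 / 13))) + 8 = 2497 / 304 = 8.21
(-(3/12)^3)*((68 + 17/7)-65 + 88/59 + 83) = -37137/26432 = -1.41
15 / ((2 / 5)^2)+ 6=399 / 4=99.75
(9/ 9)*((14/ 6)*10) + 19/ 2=197/ 6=32.83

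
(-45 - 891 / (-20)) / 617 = -9 / 12340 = -0.00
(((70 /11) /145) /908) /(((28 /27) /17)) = 459 /579304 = 0.00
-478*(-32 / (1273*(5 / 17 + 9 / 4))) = 1040128 / 220229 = 4.72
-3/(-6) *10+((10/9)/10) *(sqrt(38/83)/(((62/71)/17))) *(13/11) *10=5+78455 *sqrt(3154)/254727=22.30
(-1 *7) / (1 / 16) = -112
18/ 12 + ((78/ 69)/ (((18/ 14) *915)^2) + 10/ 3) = 15077587573/ 3119500350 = 4.83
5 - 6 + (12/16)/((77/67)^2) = -10249/23716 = -0.43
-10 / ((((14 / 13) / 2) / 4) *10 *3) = -52 / 21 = -2.48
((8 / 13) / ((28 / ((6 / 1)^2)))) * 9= 648 / 91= 7.12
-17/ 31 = -0.55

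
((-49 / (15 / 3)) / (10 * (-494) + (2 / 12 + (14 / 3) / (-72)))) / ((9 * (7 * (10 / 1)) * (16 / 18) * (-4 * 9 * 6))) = -0.00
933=933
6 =6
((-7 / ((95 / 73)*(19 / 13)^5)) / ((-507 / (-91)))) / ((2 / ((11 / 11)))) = -102162697 / 1411376430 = -0.07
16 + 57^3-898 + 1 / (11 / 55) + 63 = 184379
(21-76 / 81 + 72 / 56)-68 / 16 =38777 / 2268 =17.10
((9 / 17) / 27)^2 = 1 / 2601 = 0.00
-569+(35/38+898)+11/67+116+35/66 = 18761872/42009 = 446.62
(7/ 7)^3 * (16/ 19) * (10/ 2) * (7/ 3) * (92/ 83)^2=4739840/ 392673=12.07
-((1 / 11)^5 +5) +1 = -4.00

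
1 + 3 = 4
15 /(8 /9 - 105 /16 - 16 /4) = -2160 /1393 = -1.55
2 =2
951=951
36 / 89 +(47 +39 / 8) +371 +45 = 333415 / 712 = 468.28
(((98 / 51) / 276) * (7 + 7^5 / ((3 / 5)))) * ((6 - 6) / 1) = 0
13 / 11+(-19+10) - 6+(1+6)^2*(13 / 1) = 6855 / 11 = 623.18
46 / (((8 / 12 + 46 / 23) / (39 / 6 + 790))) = 109917 / 8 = 13739.62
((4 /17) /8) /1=0.03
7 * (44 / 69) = 308 / 69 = 4.46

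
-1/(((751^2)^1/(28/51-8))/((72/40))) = 228/9588017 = 0.00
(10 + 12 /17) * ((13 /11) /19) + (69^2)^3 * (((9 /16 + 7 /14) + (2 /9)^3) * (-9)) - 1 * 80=-59271203902496097 /56848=-1042626018549.40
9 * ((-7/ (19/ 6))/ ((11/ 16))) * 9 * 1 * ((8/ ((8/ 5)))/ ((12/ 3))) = -68040/ 209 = -325.55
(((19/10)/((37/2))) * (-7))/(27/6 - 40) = 266/13135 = 0.02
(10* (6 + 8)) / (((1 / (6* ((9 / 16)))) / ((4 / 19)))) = 1890 / 19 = 99.47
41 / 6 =6.83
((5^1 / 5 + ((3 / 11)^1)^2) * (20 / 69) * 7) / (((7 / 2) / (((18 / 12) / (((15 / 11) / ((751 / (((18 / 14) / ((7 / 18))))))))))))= 9567740 / 61479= 155.63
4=4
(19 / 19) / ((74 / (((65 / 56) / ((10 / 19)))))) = 247 / 8288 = 0.03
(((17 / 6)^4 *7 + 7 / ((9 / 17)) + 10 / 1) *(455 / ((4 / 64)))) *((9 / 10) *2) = 55941613 / 9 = 6215734.78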